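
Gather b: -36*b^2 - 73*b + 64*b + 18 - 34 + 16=-36*b^2 - 9*b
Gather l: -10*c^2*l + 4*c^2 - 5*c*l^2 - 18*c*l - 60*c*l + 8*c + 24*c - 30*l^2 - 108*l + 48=4*c^2 + 32*c + l^2*(-5*c - 30) + l*(-10*c^2 - 78*c - 108) + 48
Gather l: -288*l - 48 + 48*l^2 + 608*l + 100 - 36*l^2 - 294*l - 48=12*l^2 + 26*l + 4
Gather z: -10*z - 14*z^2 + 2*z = -14*z^2 - 8*z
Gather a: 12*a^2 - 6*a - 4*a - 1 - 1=12*a^2 - 10*a - 2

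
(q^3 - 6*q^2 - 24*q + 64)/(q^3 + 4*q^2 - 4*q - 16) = (q - 8)/(q + 2)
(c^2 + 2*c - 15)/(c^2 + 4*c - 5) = (c - 3)/(c - 1)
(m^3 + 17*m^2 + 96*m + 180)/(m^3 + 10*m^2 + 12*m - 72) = (m + 5)/(m - 2)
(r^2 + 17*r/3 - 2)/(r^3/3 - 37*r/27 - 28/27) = 9*(-3*r^2 - 17*r + 6)/(-9*r^3 + 37*r + 28)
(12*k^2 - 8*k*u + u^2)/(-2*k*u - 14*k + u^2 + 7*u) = (-6*k + u)/(u + 7)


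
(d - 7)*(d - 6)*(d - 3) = d^3 - 16*d^2 + 81*d - 126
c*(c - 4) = c^2 - 4*c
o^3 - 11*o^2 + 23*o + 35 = (o - 7)*(o - 5)*(o + 1)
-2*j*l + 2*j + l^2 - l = (-2*j + l)*(l - 1)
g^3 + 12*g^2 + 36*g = g*(g + 6)^2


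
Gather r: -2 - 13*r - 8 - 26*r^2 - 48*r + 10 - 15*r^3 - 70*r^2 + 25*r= -15*r^3 - 96*r^2 - 36*r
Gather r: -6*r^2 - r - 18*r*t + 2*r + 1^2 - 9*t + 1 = -6*r^2 + r*(1 - 18*t) - 9*t + 2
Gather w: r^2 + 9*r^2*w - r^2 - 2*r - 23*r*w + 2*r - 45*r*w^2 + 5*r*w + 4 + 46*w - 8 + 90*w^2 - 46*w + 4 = w^2*(90 - 45*r) + w*(9*r^2 - 18*r)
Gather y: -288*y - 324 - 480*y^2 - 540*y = -480*y^2 - 828*y - 324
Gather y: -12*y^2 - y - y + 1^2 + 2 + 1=-12*y^2 - 2*y + 4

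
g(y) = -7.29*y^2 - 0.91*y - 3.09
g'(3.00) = -44.65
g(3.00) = -71.43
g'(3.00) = -44.65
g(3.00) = -71.43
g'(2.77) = -41.30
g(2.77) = -61.55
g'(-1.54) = 21.54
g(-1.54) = -18.98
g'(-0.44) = 5.51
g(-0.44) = -4.10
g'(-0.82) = 11.05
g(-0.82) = -7.25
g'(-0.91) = 12.36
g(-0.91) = -8.30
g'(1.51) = -22.93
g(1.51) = -21.09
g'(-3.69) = 52.89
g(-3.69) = -98.99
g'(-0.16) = 1.42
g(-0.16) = -3.13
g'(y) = -14.58*y - 0.91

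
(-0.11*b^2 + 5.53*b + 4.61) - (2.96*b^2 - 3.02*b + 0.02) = -3.07*b^2 + 8.55*b + 4.59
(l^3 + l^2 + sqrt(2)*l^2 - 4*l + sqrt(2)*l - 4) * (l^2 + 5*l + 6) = l^5 + sqrt(2)*l^4 + 6*l^4 + 7*l^3 + 6*sqrt(2)*l^3 - 18*l^2 + 11*sqrt(2)*l^2 - 44*l + 6*sqrt(2)*l - 24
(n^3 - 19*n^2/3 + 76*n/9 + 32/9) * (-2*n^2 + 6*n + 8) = -2*n^5 + 56*n^4/3 - 422*n^3/9 - 64*n^2/9 + 800*n/9 + 256/9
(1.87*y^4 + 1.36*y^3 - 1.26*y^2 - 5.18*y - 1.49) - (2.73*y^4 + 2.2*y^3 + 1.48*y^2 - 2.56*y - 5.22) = -0.86*y^4 - 0.84*y^3 - 2.74*y^2 - 2.62*y + 3.73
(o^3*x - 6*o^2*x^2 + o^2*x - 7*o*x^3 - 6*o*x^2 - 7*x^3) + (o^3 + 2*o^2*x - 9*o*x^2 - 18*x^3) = o^3*x + o^3 - 6*o^2*x^2 + 3*o^2*x - 7*o*x^3 - 15*o*x^2 - 25*x^3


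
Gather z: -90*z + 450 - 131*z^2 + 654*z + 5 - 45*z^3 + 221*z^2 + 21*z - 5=-45*z^3 + 90*z^2 + 585*z + 450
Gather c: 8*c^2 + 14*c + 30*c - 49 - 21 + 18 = 8*c^2 + 44*c - 52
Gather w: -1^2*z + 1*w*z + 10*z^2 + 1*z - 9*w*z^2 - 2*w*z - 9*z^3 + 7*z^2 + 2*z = w*(-9*z^2 - z) - 9*z^3 + 17*z^2 + 2*z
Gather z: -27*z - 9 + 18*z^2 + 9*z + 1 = 18*z^2 - 18*z - 8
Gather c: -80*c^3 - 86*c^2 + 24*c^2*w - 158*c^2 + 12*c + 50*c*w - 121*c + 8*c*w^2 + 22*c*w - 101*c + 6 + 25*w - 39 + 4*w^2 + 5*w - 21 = -80*c^3 + c^2*(24*w - 244) + c*(8*w^2 + 72*w - 210) + 4*w^2 + 30*w - 54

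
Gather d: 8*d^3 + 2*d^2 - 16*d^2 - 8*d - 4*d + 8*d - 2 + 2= 8*d^3 - 14*d^2 - 4*d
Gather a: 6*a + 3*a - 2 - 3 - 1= 9*a - 6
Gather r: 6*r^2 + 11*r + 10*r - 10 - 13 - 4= 6*r^2 + 21*r - 27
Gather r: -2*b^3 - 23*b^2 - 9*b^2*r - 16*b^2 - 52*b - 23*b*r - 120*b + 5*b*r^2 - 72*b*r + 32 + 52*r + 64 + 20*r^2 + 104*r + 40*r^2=-2*b^3 - 39*b^2 - 172*b + r^2*(5*b + 60) + r*(-9*b^2 - 95*b + 156) + 96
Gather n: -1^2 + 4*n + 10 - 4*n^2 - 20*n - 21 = -4*n^2 - 16*n - 12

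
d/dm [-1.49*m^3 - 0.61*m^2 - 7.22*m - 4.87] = -4.47*m^2 - 1.22*m - 7.22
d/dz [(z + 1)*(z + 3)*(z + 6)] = 3*z^2 + 20*z + 27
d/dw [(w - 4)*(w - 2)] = 2*w - 6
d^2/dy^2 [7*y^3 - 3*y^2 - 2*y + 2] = 42*y - 6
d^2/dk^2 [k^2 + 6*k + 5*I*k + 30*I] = 2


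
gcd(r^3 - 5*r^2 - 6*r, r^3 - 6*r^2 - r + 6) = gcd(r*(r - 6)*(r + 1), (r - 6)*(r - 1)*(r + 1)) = r^2 - 5*r - 6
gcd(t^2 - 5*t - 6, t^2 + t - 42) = t - 6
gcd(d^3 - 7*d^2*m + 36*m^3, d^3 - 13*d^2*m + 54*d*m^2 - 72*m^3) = d^2 - 9*d*m + 18*m^2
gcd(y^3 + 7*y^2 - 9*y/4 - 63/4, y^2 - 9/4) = y^2 - 9/4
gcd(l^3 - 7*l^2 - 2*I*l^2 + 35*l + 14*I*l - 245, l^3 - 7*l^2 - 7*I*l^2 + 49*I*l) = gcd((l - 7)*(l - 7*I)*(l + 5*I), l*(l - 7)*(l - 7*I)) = l^2 + l*(-7 - 7*I) + 49*I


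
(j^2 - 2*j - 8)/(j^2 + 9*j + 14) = (j - 4)/(j + 7)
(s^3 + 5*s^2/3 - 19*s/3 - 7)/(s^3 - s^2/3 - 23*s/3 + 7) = (s + 1)/(s - 1)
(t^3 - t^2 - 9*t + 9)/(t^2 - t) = t - 9/t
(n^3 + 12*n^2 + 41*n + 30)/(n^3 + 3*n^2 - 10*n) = (n^2 + 7*n + 6)/(n*(n - 2))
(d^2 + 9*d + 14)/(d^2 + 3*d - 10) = (d^2 + 9*d + 14)/(d^2 + 3*d - 10)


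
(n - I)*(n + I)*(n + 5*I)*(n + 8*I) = n^4 + 13*I*n^3 - 39*n^2 + 13*I*n - 40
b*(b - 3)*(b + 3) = b^3 - 9*b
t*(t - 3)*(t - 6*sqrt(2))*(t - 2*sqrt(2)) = t^4 - 8*sqrt(2)*t^3 - 3*t^3 + 24*t^2 + 24*sqrt(2)*t^2 - 72*t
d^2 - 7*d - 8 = (d - 8)*(d + 1)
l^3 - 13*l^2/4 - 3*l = l*(l - 4)*(l + 3/4)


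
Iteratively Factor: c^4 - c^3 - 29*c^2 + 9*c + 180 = (c + 4)*(c^3 - 5*c^2 - 9*c + 45) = (c - 5)*(c + 4)*(c^2 - 9) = (c - 5)*(c + 3)*(c + 4)*(c - 3)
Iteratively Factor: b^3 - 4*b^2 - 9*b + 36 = (b - 3)*(b^2 - b - 12) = (b - 3)*(b + 3)*(b - 4)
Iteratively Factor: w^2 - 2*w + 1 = (w - 1)*(w - 1)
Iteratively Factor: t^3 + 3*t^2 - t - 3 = (t - 1)*(t^2 + 4*t + 3) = (t - 1)*(t + 3)*(t + 1)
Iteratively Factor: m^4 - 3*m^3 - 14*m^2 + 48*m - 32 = (m - 4)*(m^3 + m^2 - 10*m + 8) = (m - 4)*(m - 1)*(m^2 + 2*m - 8) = (m - 4)*(m - 1)*(m + 4)*(m - 2)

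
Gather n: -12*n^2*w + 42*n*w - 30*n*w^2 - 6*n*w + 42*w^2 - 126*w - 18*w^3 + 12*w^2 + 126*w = -12*n^2*w + n*(-30*w^2 + 36*w) - 18*w^3 + 54*w^2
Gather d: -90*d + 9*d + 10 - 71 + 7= -81*d - 54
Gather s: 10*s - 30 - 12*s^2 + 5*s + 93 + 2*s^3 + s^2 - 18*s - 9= 2*s^3 - 11*s^2 - 3*s + 54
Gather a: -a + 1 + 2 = 3 - a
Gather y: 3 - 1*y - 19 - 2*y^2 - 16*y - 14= -2*y^2 - 17*y - 30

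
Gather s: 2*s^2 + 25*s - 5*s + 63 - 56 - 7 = 2*s^2 + 20*s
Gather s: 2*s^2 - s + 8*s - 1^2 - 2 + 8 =2*s^2 + 7*s + 5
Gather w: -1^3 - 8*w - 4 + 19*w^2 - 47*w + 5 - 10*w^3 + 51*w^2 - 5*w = -10*w^3 + 70*w^2 - 60*w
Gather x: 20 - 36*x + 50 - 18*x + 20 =90 - 54*x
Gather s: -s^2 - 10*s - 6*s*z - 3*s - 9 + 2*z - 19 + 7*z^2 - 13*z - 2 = -s^2 + s*(-6*z - 13) + 7*z^2 - 11*z - 30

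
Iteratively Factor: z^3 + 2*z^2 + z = (z)*(z^2 + 2*z + 1) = z*(z + 1)*(z + 1)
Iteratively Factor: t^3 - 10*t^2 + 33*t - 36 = (t - 4)*(t^2 - 6*t + 9) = (t - 4)*(t - 3)*(t - 3)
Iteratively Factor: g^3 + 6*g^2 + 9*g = (g + 3)*(g^2 + 3*g) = g*(g + 3)*(g + 3)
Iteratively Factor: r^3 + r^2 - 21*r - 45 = (r + 3)*(r^2 - 2*r - 15) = (r + 3)^2*(r - 5)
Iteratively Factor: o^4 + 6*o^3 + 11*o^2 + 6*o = (o)*(o^3 + 6*o^2 + 11*o + 6) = o*(o + 2)*(o^2 + 4*o + 3) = o*(o + 1)*(o + 2)*(o + 3)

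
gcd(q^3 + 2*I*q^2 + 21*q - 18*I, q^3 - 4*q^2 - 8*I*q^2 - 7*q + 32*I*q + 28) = q - I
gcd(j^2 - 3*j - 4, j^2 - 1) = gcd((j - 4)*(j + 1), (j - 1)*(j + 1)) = j + 1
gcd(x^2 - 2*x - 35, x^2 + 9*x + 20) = x + 5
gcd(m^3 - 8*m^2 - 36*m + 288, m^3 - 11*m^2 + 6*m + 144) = m^2 - 14*m + 48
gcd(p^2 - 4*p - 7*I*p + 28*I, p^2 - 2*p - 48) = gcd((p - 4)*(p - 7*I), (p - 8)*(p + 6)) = 1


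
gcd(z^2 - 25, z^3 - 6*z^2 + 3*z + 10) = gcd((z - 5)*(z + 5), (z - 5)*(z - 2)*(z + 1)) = z - 5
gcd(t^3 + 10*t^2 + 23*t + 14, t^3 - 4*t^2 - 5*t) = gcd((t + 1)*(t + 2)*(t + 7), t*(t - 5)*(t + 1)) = t + 1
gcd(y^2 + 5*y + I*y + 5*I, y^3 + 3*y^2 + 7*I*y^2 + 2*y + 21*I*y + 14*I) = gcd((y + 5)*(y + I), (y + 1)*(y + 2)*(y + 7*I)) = 1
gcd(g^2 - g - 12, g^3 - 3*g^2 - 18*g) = g + 3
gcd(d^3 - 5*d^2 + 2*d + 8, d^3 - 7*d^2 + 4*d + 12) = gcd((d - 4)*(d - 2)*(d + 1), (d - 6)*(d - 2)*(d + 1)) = d^2 - d - 2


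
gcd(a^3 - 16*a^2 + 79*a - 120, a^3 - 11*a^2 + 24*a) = a^2 - 11*a + 24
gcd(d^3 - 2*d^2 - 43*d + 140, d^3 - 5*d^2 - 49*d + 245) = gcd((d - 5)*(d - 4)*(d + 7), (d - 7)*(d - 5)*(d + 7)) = d^2 + 2*d - 35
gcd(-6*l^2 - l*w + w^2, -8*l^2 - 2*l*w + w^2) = 2*l + w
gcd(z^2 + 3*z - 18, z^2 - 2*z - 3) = z - 3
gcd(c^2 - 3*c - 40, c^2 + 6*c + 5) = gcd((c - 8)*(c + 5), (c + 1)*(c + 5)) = c + 5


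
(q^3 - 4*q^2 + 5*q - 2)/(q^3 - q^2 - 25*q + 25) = (q^2 - 3*q + 2)/(q^2 - 25)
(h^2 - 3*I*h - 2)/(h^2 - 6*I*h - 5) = (h - 2*I)/(h - 5*I)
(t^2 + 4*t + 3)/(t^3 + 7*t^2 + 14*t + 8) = (t + 3)/(t^2 + 6*t + 8)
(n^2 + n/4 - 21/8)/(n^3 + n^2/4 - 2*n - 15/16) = 2*(4*n + 7)/(8*n^2 + 14*n + 5)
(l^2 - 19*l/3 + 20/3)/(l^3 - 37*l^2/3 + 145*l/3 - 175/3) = (3*l - 4)/(3*l^2 - 22*l + 35)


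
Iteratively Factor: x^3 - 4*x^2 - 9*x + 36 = (x + 3)*(x^2 - 7*x + 12) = (x - 3)*(x + 3)*(x - 4)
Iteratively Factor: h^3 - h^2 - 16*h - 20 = (h + 2)*(h^2 - 3*h - 10) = (h - 5)*(h + 2)*(h + 2)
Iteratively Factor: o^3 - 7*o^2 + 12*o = (o - 3)*(o^2 - 4*o) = o*(o - 3)*(o - 4)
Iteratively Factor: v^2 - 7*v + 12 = (v - 4)*(v - 3)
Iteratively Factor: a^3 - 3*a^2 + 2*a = (a - 1)*(a^2 - 2*a) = a*(a - 1)*(a - 2)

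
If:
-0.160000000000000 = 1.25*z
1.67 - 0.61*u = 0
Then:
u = 2.74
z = -0.13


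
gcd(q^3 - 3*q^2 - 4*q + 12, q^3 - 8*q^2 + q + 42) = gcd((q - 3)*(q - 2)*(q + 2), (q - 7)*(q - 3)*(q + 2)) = q^2 - q - 6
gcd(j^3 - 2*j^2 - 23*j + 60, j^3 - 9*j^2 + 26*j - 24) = j^2 - 7*j + 12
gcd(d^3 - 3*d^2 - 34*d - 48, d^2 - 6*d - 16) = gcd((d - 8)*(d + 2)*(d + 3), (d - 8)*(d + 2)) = d^2 - 6*d - 16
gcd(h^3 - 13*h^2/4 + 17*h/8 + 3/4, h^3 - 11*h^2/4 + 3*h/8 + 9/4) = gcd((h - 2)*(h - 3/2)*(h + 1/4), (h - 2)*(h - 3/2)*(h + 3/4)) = h^2 - 7*h/2 + 3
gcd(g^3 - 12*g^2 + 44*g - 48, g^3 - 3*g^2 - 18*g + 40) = g - 2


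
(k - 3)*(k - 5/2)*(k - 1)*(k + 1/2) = k^4 - 6*k^3 + 39*k^2/4 - k - 15/4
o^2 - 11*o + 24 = (o - 8)*(o - 3)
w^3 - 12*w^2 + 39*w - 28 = (w - 7)*(w - 4)*(w - 1)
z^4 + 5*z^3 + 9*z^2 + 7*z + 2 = (z + 1)^3*(z + 2)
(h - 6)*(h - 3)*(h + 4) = h^3 - 5*h^2 - 18*h + 72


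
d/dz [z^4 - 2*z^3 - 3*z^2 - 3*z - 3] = 4*z^3 - 6*z^2 - 6*z - 3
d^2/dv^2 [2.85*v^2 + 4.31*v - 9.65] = 5.70000000000000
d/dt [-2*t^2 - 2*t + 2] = -4*t - 2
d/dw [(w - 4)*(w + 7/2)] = 2*w - 1/2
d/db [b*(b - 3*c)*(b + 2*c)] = 3*b^2 - 2*b*c - 6*c^2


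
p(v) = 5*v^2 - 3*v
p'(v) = 10*v - 3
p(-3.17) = 59.75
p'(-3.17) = -34.70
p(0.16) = -0.35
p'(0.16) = -1.40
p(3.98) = 67.26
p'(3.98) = 36.80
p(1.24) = 3.97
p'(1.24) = 9.40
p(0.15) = -0.34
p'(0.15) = -1.50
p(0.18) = -0.38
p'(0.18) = -1.20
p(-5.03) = 141.59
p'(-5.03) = -53.30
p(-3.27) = 63.27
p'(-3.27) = -35.70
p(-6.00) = 198.00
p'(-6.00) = -63.00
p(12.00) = 684.00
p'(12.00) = 117.00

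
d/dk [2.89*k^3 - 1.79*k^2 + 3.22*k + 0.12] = 8.67*k^2 - 3.58*k + 3.22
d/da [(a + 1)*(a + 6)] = 2*a + 7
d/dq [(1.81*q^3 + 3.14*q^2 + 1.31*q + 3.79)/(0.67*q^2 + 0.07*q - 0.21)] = (1.2127*q^4 + 0.2534*q^3 - 1.7982*q^2 - 6.3974*q - 0.5404)/(0.4489*q^4 + 0.0938*q^3 - 0.2765*q^2 - 0.0294*q + 0.0441)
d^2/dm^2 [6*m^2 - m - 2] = 12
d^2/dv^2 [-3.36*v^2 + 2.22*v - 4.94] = -6.72000000000000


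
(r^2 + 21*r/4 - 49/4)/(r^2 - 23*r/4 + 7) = (r + 7)/(r - 4)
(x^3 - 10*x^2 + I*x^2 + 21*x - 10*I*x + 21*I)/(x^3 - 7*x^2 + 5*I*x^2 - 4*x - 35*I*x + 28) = (x - 3)/(x + 4*I)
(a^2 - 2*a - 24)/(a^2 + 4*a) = (a - 6)/a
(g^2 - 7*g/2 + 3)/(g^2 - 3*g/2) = (g - 2)/g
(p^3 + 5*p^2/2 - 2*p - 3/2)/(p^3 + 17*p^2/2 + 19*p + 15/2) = (p - 1)/(p + 5)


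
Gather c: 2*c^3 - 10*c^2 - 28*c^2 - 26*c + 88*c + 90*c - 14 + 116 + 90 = 2*c^3 - 38*c^2 + 152*c + 192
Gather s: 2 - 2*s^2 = 2 - 2*s^2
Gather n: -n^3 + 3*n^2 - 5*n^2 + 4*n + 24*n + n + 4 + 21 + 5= -n^3 - 2*n^2 + 29*n + 30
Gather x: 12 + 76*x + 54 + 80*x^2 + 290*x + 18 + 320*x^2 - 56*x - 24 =400*x^2 + 310*x + 60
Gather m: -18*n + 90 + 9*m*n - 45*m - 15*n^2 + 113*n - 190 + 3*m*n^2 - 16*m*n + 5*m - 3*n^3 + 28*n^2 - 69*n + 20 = m*(3*n^2 - 7*n - 40) - 3*n^3 + 13*n^2 + 26*n - 80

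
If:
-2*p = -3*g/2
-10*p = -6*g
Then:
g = 0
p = 0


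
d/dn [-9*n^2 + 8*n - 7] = 8 - 18*n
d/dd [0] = 0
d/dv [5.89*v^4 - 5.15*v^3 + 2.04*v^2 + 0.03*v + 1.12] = 23.56*v^3 - 15.45*v^2 + 4.08*v + 0.03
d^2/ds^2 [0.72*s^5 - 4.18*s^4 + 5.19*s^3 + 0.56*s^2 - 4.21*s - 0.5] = 14.4*s^3 - 50.16*s^2 + 31.14*s + 1.12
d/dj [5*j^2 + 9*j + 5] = 10*j + 9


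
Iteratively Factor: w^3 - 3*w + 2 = (w - 1)*(w^2 + w - 2) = (w - 1)*(w + 2)*(w - 1)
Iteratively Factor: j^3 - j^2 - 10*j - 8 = (j + 2)*(j^2 - 3*j - 4) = (j - 4)*(j + 2)*(j + 1)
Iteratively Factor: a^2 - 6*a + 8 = (a - 2)*(a - 4)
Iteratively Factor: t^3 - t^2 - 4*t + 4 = (t - 2)*(t^2 + t - 2) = (t - 2)*(t - 1)*(t + 2)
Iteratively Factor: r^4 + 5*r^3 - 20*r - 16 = (r + 1)*(r^3 + 4*r^2 - 4*r - 16) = (r - 2)*(r + 1)*(r^2 + 6*r + 8) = (r - 2)*(r + 1)*(r + 4)*(r + 2)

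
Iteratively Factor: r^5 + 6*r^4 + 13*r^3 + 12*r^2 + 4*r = (r + 2)*(r^4 + 4*r^3 + 5*r^2 + 2*r) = (r + 1)*(r + 2)*(r^3 + 3*r^2 + 2*r) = (r + 1)*(r + 2)^2*(r^2 + r) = (r + 1)^2*(r + 2)^2*(r)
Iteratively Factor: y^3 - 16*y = (y)*(y^2 - 16) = y*(y - 4)*(y + 4)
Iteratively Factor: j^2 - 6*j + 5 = (j - 1)*(j - 5)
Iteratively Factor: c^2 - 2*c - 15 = (c + 3)*(c - 5)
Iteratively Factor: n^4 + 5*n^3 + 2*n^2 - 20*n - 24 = (n + 3)*(n^3 + 2*n^2 - 4*n - 8) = (n + 2)*(n + 3)*(n^2 - 4) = (n - 2)*(n + 2)*(n + 3)*(n + 2)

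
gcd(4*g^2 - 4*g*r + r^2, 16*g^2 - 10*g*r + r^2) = -2*g + r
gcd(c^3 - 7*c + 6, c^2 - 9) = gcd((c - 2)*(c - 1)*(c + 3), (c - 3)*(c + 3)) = c + 3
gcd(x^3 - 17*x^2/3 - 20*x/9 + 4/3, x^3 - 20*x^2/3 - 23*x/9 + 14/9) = x^2 + x/3 - 2/9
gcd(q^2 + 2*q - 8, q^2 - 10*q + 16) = q - 2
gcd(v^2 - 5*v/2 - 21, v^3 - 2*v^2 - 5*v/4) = 1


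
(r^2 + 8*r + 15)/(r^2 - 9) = (r + 5)/(r - 3)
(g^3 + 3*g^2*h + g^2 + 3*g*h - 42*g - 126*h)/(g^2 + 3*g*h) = g + 1 - 42/g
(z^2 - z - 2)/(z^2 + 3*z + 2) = (z - 2)/(z + 2)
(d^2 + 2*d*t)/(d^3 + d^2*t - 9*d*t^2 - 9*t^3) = d*(d + 2*t)/(d^3 + d^2*t - 9*d*t^2 - 9*t^3)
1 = 1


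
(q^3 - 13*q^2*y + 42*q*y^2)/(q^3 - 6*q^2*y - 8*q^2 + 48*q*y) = (q - 7*y)/(q - 8)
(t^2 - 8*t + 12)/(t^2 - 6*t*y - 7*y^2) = (-t^2 + 8*t - 12)/(-t^2 + 6*t*y + 7*y^2)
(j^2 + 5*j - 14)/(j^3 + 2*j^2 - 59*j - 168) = (j - 2)/(j^2 - 5*j - 24)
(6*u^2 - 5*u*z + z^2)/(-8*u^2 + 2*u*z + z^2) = (-3*u + z)/(4*u + z)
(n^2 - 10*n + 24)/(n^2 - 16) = (n - 6)/(n + 4)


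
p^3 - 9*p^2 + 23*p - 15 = (p - 5)*(p - 3)*(p - 1)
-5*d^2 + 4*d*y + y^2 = (-d + y)*(5*d + y)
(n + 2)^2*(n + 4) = n^3 + 8*n^2 + 20*n + 16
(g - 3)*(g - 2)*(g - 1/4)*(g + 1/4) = g^4 - 5*g^3 + 95*g^2/16 + 5*g/16 - 3/8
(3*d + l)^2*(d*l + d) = 9*d^3*l + 9*d^3 + 6*d^2*l^2 + 6*d^2*l + d*l^3 + d*l^2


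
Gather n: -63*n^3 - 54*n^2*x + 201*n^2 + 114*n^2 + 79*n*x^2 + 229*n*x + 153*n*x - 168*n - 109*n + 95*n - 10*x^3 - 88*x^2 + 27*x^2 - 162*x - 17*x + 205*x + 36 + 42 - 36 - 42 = -63*n^3 + n^2*(315 - 54*x) + n*(79*x^2 + 382*x - 182) - 10*x^3 - 61*x^2 + 26*x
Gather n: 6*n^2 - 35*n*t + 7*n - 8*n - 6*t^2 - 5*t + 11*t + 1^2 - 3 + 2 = 6*n^2 + n*(-35*t - 1) - 6*t^2 + 6*t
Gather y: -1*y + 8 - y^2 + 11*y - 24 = -y^2 + 10*y - 16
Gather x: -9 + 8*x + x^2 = x^2 + 8*x - 9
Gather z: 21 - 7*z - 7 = 14 - 7*z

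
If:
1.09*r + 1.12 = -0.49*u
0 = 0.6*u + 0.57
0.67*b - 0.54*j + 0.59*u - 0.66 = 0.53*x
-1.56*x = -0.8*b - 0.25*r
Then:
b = 1.95*x + 0.187643348623853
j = 1.43796296296296*x - 2.02736843781855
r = -0.60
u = -0.95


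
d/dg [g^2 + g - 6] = 2*g + 1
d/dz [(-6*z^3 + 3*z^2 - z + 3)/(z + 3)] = 3*(-4*z^3 - 17*z^2 + 6*z - 2)/(z^2 + 6*z + 9)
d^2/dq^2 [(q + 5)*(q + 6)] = 2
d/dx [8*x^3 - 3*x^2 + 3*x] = 24*x^2 - 6*x + 3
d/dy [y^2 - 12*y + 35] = 2*y - 12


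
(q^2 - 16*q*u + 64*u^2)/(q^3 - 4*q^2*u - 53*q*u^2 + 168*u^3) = (q - 8*u)/(q^2 + 4*q*u - 21*u^2)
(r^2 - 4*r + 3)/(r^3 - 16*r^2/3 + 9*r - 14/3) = 3*(r - 3)/(3*r^2 - 13*r + 14)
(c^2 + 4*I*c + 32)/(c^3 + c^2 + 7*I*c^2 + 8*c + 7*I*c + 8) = (c - 4*I)/(c^2 + c*(1 - I) - I)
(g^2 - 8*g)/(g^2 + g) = (g - 8)/(g + 1)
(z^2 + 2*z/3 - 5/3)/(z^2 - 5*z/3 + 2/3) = (3*z + 5)/(3*z - 2)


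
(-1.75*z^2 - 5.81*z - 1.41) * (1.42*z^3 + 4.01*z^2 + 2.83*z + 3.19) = -2.485*z^5 - 15.2677*z^4 - 30.2528*z^3 - 27.6789*z^2 - 22.5242*z - 4.4979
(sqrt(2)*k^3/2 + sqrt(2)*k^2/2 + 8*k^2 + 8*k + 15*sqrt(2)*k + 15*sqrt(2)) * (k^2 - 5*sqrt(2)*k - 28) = sqrt(2)*k^5/2 + sqrt(2)*k^4/2 + 3*k^4 - 39*sqrt(2)*k^3 + 3*k^3 - 374*k^2 - 39*sqrt(2)*k^2 - 420*sqrt(2)*k - 374*k - 420*sqrt(2)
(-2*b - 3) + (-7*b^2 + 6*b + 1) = -7*b^2 + 4*b - 2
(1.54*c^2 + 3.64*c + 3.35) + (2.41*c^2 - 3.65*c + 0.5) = 3.95*c^2 - 0.00999999999999979*c + 3.85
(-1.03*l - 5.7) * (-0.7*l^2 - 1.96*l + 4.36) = 0.721*l^3 + 6.0088*l^2 + 6.6812*l - 24.852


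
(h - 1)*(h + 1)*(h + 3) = h^3 + 3*h^2 - h - 3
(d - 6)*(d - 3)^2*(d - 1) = d^4 - 13*d^3 + 57*d^2 - 99*d + 54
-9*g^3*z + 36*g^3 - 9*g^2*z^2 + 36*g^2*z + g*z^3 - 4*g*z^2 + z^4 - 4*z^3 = (-3*g + z)*(g + z)*(3*g + z)*(z - 4)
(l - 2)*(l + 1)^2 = l^3 - 3*l - 2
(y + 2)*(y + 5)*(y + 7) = y^3 + 14*y^2 + 59*y + 70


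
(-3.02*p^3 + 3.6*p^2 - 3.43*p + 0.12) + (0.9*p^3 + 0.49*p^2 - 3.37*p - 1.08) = -2.12*p^3 + 4.09*p^2 - 6.8*p - 0.96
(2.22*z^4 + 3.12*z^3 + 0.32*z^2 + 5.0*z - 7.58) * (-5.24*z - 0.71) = -11.6328*z^5 - 17.925*z^4 - 3.892*z^3 - 26.4272*z^2 + 36.1692*z + 5.3818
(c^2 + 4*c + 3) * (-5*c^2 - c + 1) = -5*c^4 - 21*c^3 - 18*c^2 + c + 3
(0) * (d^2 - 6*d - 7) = 0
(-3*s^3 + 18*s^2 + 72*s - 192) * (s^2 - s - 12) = -3*s^5 + 21*s^4 + 90*s^3 - 480*s^2 - 672*s + 2304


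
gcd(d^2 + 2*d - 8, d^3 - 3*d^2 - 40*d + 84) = d - 2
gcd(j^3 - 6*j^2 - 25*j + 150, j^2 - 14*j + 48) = j - 6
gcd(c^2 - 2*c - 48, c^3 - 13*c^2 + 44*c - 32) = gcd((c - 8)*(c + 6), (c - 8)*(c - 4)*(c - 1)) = c - 8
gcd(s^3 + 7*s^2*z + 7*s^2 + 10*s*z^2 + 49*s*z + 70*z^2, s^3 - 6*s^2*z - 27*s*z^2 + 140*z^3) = s + 5*z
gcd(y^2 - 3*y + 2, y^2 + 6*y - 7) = y - 1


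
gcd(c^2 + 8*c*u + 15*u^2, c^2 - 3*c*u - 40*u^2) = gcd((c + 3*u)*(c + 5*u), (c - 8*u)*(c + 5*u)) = c + 5*u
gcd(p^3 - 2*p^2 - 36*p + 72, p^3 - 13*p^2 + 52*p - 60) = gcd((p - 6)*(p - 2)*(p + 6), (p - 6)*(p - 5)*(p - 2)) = p^2 - 8*p + 12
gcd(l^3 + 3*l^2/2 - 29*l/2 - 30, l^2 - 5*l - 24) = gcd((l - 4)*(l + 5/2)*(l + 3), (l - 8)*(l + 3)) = l + 3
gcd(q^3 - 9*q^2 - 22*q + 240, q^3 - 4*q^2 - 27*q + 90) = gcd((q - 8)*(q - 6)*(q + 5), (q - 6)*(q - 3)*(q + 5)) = q^2 - q - 30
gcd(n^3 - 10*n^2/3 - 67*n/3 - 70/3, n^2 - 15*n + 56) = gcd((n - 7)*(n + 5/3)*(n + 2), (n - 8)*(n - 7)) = n - 7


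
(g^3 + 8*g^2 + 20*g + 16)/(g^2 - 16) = (g^2 + 4*g + 4)/(g - 4)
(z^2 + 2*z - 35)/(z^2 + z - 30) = (z + 7)/(z + 6)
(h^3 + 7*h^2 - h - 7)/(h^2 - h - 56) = (h^2 - 1)/(h - 8)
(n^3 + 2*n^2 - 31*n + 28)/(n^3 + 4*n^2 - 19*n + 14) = (n - 4)/(n - 2)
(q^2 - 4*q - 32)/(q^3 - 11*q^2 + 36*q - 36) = (q^2 - 4*q - 32)/(q^3 - 11*q^2 + 36*q - 36)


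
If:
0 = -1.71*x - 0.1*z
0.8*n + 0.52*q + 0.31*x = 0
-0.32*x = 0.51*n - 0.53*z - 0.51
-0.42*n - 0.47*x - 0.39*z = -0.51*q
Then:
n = 0.21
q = -0.35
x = 0.04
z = -0.73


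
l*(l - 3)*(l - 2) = l^3 - 5*l^2 + 6*l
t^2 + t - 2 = (t - 1)*(t + 2)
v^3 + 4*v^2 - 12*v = v*(v - 2)*(v + 6)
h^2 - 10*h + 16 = (h - 8)*(h - 2)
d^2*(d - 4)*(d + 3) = d^4 - d^3 - 12*d^2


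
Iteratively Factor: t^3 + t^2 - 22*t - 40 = (t - 5)*(t^2 + 6*t + 8) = (t - 5)*(t + 2)*(t + 4)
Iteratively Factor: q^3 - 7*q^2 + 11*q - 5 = (q - 5)*(q^2 - 2*q + 1) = (q - 5)*(q - 1)*(q - 1)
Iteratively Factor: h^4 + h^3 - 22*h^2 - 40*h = (h)*(h^3 + h^2 - 22*h - 40) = h*(h - 5)*(h^2 + 6*h + 8) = h*(h - 5)*(h + 4)*(h + 2)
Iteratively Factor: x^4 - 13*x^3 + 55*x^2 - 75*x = (x)*(x^3 - 13*x^2 + 55*x - 75) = x*(x - 5)*(x^2 - 8*x + 15) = x*(x - 5)*(x - 3)*(x - 5)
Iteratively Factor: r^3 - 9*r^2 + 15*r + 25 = (r + 1)*(r^2 - 10*r + 25) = (r - 5)*(r + 1)*(r - 5)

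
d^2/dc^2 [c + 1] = 0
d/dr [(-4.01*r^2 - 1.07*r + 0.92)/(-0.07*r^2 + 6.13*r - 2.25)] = (-24.6562*r^2 + 18.1738*r - 3.2321)/(0.0049*r^4 - 0.8582*r^3 + 37.8919*r^2 - 27.585*r + 5.0625)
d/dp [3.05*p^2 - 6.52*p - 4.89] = 6.1*p - 6.52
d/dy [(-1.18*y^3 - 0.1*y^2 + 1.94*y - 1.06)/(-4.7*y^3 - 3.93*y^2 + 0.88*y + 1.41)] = (4.1674*y^4 + 16.1592*y^3 - 12.4012*y^2 - 8.6136*y + 3.6682)/(22.09*y^6 + 36.942*y^5 + 7.1729*y^4 - 20.1708*y^3 - 10.3082*y^2 + 2.4816*y + 1.9881)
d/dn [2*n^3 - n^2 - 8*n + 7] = 6*n^2 - 2*n - 8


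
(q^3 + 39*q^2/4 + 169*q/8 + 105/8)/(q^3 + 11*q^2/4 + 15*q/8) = (q + 7)/q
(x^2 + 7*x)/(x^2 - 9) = x*(x + 7)/(x^2 - 9)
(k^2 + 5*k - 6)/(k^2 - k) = (k + 6)/k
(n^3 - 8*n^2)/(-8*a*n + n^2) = n*(8 - n)/(8*a - n)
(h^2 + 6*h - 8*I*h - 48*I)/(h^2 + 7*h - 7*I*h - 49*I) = (h^2 + h*(6 - 8*I) - 48*I)/(h^2 + h*(7 - 7*I) - 49*I)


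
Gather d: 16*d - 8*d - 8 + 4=8*d - 4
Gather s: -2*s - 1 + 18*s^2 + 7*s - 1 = 18*s^2 + 5*s - 2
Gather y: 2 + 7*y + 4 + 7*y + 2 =14*y + 8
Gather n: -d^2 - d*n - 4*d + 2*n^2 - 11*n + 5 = -d^2 - 4*d + 2*n^2 + n*(-d - 11) + 5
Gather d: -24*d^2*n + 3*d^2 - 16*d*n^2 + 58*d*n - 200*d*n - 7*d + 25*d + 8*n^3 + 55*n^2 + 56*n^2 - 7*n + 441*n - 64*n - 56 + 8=d^2*(3 - 24*n) + d*(-16*n^2 - 142*n + 18) + 8*n^3 + 111*n^2 + 370*n - 48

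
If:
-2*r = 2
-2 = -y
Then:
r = -1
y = 2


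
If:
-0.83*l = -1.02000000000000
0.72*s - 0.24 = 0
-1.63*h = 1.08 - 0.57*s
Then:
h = -0.55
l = 1.23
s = 0.33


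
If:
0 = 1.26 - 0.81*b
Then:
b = 1.56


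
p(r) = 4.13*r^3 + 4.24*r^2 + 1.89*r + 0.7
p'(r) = 12.39*r^2 + 8.48*r + 1.89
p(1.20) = 16.21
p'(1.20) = 29.91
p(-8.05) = -1894.21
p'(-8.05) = 736.53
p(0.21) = 1.32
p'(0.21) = 4.22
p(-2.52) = -43.23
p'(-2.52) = 59.20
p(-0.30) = 0.40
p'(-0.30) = 0.46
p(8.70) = 3057.69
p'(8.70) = 1013.47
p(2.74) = 122.67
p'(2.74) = 118.14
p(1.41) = 23.37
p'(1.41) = 38.48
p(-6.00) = -750.08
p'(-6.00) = 397.05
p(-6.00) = -750.08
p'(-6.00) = 397.05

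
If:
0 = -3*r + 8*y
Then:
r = 8*y/3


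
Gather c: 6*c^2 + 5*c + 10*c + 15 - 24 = 6*c^2 + 15*c - 9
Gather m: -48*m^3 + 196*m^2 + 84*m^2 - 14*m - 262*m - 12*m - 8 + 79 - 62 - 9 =-48*m^3 + 280*m^2 - 288*m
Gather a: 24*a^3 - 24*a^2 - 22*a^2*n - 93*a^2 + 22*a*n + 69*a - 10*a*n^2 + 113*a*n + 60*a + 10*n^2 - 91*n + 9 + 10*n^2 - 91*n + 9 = 24*a^3 + a^2*(-22*n - 117) + a*(-10*n^2 + 135*n + 129) + 20*n^2 - 182*n + 18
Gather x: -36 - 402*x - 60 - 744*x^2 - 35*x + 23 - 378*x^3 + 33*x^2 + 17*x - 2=-378*x^3 - 711*x^2 - 420*x - 75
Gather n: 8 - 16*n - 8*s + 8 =-16*n - 8*s + 16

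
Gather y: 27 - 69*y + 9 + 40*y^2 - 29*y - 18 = 40*y^2 - 98*y + 18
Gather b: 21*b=21*b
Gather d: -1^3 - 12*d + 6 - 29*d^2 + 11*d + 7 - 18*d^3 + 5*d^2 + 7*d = -18*d^3 - 24*d^2 + 6*d + 12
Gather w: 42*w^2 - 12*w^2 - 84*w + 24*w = 30*w^2 - 60*w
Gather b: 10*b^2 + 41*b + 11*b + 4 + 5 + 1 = 10*b^2 + 52*b + 10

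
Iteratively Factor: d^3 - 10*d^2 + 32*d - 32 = (d - 4)*(d^2 - 6*d + 8) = (d - 4)^2*(d - 2)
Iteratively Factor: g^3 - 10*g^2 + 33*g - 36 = (g - 3)*(g^2 - 7*g + 12) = (g - 3)^2*(g - 4)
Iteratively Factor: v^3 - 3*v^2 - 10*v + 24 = (v - 4)*(v^2 + v - 6) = (v - 4)*(v + 3)*(v - 2)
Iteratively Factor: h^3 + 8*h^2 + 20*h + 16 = (h + 2)*(h^2 + 6*h + 8) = (h + 2)*(h + 4)*(h + 2)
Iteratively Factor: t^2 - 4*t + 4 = (t - 2)*(t - 2)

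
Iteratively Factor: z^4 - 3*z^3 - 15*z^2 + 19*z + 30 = (z + 1)*(z^3 - 4*z^2 - 11*z + 30) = (z - 2)*(z + 1)*(z^2 - 2*z - 15) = (z - 2)*(z + 1)*(z + 3)*(z - 5)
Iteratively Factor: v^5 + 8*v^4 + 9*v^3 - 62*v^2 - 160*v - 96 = (v + 4)*(v^4 + 4*v^3 - 7*v^2 - 34*v - 24) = (v + 4)^2*(v^3 - 7*v - 6) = (v - 3)*(v + 4)^2*(v^2 + 3*v + 2) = (v - 3)*(v + 1)*(v + 4)^2*(v + 2)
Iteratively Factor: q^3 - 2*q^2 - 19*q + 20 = (q - 1)*(q^2 - q - 20) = (q - 5)*(q - 1)*(q + 4)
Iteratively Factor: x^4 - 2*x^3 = (x - 2)*(x^3) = x*(x - 2)*(x^2) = x^2*(x - 2)*(x)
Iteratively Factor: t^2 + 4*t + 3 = (t + 3)*(t + 1)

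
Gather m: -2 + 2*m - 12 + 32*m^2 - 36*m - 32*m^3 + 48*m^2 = -32*m^3 + 80*m^2 - 34*m - 14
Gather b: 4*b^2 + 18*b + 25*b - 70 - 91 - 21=4*b^2 + 43*b - 182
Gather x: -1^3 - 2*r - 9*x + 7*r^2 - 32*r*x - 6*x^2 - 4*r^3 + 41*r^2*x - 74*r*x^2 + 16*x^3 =-4*r^3 + 7*r^2 - 2*r + 16*x^3 + x^2*(-74*r - 6) + x*(41*r^2 - 32*r - 9) - 1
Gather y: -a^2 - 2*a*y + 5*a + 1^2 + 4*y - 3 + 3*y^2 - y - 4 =-a^2 + 5*a + 3*y^2 + y*(3 - 2*a) - 6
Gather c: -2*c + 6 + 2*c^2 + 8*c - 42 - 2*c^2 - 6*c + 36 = 0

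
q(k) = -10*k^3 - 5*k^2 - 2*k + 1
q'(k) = -30*k^2 - 10*k - 2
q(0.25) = 0.03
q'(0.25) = -6.38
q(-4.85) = 1033.93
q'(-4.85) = -659.18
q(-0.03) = 1.06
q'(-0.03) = -1.73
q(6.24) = -2635.87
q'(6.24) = -1232.53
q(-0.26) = 1.36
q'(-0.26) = -1.43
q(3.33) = -430.36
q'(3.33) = -367.97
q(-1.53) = 28.17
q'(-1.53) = -56.93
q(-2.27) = 96.75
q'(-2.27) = -133.89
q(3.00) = -320.00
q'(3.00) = -302.00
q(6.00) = -2351.00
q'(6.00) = -1142.00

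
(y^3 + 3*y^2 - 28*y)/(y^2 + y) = (y^2 + 3*y - 28)/(y + 1)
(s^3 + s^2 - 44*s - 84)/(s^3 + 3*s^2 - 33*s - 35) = (s^3 + s^2 - 44*s - 84)/(s^3 + 3*s^2 - 33*s - 35)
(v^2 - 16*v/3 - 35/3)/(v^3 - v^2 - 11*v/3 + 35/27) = 9*(v - 7)/(9*v^2 - 24*v + 7)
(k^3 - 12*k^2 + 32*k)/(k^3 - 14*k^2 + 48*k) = (k - 4)/(k - 6)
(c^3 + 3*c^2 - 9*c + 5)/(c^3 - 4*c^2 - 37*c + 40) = (c - 1)/(c - 8)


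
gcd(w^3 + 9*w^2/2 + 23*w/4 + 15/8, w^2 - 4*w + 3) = 1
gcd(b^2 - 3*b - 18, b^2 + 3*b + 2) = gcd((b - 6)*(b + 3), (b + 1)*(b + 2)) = 1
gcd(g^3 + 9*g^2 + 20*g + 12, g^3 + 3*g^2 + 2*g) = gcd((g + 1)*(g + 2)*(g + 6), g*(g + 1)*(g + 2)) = g^2 + 3*g + 2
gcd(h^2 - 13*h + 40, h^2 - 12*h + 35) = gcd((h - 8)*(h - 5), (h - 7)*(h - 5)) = h - 5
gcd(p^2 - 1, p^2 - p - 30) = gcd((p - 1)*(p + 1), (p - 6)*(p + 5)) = 1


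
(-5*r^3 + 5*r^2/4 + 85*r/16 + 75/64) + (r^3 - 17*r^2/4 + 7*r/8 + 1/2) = -4*r^3 - 3*r^2 + 99*r/16 + 107/64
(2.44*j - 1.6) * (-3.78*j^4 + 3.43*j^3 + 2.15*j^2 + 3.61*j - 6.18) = -9.2232*j^5 + 14.4172*j^4 - 0.242000000000001*j^3 + 5.3684*j^2 - 20.8552*j + 9.888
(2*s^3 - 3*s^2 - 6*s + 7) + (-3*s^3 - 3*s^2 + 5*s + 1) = -s^3 - 6*s^2 - s + 8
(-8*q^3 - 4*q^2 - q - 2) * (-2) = 16*q^3 + 8*q^2 + 2*q + 4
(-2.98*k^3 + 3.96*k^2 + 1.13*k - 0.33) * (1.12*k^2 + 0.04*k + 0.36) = -3.3376*k^5 + 4.316*k^4 + 0.3512*k^3 + 1.1012*k^2 + 0.3936*k - 0.1188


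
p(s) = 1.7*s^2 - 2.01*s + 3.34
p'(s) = 3.4*s - 2.01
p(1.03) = 3.07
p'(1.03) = 1.49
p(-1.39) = 9.42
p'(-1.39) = -6.74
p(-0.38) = 4.35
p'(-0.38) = -3.30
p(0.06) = 3.23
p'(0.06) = -1.81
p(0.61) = 2.75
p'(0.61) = 0.06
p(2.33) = 7.89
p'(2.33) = 5.91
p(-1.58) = 10.76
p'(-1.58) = -7.38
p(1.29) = 3.58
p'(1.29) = 2.38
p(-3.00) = 24.67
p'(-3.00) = -12.21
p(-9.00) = 159.13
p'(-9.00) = -32.61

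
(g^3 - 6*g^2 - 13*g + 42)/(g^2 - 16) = (g^3 - 6*g^2 - 13*g + 42)/(g^2 - 16)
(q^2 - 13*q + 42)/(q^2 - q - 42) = (q - 6)/(q + 6)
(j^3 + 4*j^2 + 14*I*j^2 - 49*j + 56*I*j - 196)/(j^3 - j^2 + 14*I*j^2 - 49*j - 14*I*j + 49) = (j + 4)/(j - 1)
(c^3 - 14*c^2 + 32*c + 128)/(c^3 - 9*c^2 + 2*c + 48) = (c - 8)/(c - 3)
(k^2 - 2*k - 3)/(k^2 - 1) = (k - 3)/(k - 1)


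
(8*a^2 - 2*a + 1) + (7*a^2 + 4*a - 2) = 15*a^2 + 2*a - 1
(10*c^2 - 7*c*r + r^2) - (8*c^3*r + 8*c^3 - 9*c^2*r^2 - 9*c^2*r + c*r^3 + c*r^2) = -8*c^3*r - 8*c^3 + 9*c^2*r^2 + 9*c^2*r + 10*c^2 - c*r^3 - c*r^2 - 7*c*r + r^2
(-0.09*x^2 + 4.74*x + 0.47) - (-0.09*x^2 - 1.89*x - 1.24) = 6.63*x + 1.71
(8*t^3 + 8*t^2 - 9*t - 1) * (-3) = -24*t^3 - 24*t^2 + 27*t + 3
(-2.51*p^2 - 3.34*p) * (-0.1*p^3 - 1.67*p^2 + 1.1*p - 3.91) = 0.251*p^5 + 4.5257*p^4 + 2.8168*p^3 + 6.1401*p^2 + 13.0594*p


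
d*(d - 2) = d^2 - 2*d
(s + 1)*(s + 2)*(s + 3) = s^3 + 6*s^2 + 11*s + 6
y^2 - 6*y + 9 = (y - 3)^2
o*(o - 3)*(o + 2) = o^3 - o^2 - 6*o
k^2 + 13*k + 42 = (k + 6)*(k + 7)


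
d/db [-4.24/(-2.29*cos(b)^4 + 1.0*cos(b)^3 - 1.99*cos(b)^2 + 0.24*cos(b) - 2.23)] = (38.8384*cos(b)^3 - 12.72*cos(b)^2 + 16.8752*cos(b) - 1.0176)*sin(b)/(2.29*cos(b)^4 - 1.0*cos(b)^3 + 1.99*cos(b)^2 - 0.24*cos(b) + 2.23)^2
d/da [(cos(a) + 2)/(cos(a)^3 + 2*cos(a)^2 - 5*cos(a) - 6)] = (19*cos(a)/2 + 4*cos(2*a) + cos(3*a)/2)*sin(a)/(cos(a)^3 + 2*cos(a)^2 - 5*cos(a) - 6)^2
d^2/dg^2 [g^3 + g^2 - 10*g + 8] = 6*g + 2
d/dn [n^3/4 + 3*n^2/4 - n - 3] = 3*n^2/4 + 3*n/2 - 1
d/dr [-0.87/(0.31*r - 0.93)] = 0.2697/(0.31*r - 0.93)^2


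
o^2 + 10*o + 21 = (o + 3)*(o + 7)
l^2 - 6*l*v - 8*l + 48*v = (l - 8)*(l - 6*v)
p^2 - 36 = (p - 6)*(p + 6)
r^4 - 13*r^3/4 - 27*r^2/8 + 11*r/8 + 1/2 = (r - 4)*(r - 1/2)*(r + 1/4)*(r + 1)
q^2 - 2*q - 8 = (q - 4)*(q + 2)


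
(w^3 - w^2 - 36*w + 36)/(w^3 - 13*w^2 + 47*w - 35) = (w^2 - 36)/(w^2 - 12*w + 35)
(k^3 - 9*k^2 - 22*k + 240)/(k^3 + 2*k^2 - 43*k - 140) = (k^2 - 14*k + 48)/(k^2 - 3*k - 28)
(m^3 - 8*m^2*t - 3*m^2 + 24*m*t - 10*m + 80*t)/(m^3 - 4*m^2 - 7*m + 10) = (m - 8*t)/(m - 1)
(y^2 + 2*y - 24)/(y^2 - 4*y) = (y + 6)/y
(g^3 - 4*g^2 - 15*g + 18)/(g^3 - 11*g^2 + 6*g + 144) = (g - 1)/(g - 8)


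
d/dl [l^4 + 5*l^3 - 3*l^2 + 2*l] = 4*l^3 + 15*l^2 - 6*l + 2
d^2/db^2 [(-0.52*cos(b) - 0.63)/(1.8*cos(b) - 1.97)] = (-3.88512*sin(b)^2 + 4.252048*cos(b) - 3.88512)/(5.832*cos(b)^3 - 19.1484*cos(b)^2 + 20.95686*cos(b) - 7.645373)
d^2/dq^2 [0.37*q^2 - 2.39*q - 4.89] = 0.740000000000000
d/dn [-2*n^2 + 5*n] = 5 - 4*n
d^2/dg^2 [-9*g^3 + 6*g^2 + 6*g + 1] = 12 - 54*g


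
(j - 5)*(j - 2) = j^2 - 7*j + 10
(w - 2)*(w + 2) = w^2 - 4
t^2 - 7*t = t*(t - 7)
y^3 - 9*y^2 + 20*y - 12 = (y - 6)*(y - 2)*(y - 1)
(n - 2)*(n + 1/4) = n^2 - 7*n/4 - 1/2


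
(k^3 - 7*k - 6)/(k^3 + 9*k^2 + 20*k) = (k^3 - 7*k - 6)/(k*(k^2 + 9*k + 20))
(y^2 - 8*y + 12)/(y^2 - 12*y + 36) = (y - 2)/(y - 6)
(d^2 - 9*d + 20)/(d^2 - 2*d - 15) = (d - 4)/(d + 3)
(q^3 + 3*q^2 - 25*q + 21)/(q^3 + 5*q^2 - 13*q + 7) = (q - 3)/(q - 1)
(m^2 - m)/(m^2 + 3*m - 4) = m/(m + 4)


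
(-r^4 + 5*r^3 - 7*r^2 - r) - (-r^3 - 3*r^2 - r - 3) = -r^4 + 6*r^3 - 4*r^2 + 3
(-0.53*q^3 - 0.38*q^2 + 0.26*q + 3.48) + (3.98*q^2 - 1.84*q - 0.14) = -0.53*q^3 + 3.6*q^2 - 1.58*q + 3.34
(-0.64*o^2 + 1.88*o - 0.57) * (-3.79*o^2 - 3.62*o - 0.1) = 2.4256*o^4 - 4.8084*o^3 - 4.5813*o^2 + 1.8754*o + 0.057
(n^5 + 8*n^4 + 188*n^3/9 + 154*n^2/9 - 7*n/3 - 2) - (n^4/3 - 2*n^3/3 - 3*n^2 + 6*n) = n^5 + 23*n^4/3 + 194*n^3/9 + 181*n^2/9 - 25*n/3 - 2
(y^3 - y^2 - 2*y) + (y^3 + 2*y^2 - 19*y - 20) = 2*y^3 + y^2 - 21*y - 20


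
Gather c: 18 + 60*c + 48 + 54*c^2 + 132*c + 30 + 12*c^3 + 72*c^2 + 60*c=12*c^3 + 126*c^2 + 252*c + 96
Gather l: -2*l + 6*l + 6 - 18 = 4*l - 12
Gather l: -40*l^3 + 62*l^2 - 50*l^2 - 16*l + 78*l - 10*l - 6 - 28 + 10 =-40*l^3 + 12*l^2 + 52*l - 24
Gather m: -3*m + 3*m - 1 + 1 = 0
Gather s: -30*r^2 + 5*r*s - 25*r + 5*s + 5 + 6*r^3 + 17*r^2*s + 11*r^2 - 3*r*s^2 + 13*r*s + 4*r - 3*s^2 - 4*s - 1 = 6*r^3 - 19*r^2 - 21*r + s^2*(-3*r - 3) + s*(17*r^2 + 18*r + 1) + 4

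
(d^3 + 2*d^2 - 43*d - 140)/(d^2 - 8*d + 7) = (d^2 + 9*d + 20)/(d - 1)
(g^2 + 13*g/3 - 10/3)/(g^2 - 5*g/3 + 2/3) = (g + 5)/(g - 1)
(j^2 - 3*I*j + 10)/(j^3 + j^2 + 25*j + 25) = (j + 2*I)/(j^2 + j*(1 + 5*I) + 5*I)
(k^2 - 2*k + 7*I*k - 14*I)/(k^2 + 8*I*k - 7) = (k - 2)/(k + I)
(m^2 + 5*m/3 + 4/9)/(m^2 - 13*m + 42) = (9*m^2 + 15*m + 4)/(9*(m^2 - 13*m + 42))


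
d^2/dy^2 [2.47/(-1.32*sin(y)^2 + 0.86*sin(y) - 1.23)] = (17.214912*sin(y)^4 - 8.411832*sin(y)^3 - 40.036724*sin(y)^2 + 19.43643*sin(y) + 4.36696)/(1.32*sin(y)^2 - 0.86*sin(y) + 1.23)^3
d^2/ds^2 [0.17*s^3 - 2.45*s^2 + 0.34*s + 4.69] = 1.02*s - 4.9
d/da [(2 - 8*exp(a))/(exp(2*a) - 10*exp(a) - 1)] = 4*(2*exp(2*a) - exp(a) + 7)*exp(a)/(exp(4*a) - 20*exp(3*a) + 98*exp(2*a) + 20*exp(a) + 1)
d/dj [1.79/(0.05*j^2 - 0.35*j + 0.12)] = (0.6265 - 0.179*j)/(0.05*j^2 - 0.35*j + 0.12)^2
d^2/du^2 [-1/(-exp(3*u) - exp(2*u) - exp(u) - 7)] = (2*(3*exp(2*u) + 2*exp(u) + 1)^2*exp(u) - (9*exp(2*u) + 4*exp(u) + 1)*(exp(3*u) + exp(2*u) + exp(u) + 7))*exp(u)/(exp(3*u) + exp(2*u) + exp(u) + 7)^3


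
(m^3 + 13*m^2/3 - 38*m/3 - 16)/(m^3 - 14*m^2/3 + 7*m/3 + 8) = (m + 6)/(m - 3)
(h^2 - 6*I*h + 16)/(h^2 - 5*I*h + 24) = (h + 2*I)/(h + 3*I)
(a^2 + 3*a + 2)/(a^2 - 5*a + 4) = (a^2 + 3*a + 2)/(a^2 - 5*a + 4)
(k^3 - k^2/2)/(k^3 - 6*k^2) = (k - 1/2)/(k - 6)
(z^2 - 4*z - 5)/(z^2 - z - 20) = (z + 1)/(z + 4)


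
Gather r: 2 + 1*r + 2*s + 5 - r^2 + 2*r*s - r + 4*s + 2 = -r^2 + 2*r*s + 6*s + 9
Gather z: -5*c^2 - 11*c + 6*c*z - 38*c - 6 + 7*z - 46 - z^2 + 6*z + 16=-5*c^2 - 49*c - z^2 + z*(6*c + 13) - 36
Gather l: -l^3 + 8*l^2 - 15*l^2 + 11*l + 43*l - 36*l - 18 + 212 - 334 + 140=-l^3 - 7*l^2 + 18*l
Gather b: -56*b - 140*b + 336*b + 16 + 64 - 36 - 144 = 140*b - 100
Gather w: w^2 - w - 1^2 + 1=w^2 - w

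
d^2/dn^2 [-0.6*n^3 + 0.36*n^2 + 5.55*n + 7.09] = 0.72 - 3.6*n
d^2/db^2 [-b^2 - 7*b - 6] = -2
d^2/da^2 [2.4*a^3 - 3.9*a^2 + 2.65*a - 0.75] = 14.4*a - 7.8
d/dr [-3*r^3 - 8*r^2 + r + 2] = -9*r^2 - 16*r + 1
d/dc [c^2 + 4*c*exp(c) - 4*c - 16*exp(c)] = 4*c*exp(c) + 2*c - 12*exp(c) - 4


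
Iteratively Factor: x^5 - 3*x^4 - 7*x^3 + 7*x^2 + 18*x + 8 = (x + 1)*(x^4 - 4*x^3 - 3*x^2 + 10*x + 8) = (x - 2)*(x + 1)*(x^3 - 2*x^2 - 7*x - 4) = (x - 2)*(x + 1)^2*(x^2 - 3*x - 4) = (x - 4)*(x - 2)*(x + 1)^2*(x + 1)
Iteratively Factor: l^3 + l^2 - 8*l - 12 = (l + 2)*(l^2 - l - 6) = (l + 2)^2*(l - 3)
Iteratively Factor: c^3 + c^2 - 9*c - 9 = (c + 1)*(c^2 - 9) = (c + 1)*(c + 3)*(c - 3)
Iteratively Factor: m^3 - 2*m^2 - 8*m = (m - 4)*(m^2 + 2*m) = (m - 4)*(m + 2)*(m)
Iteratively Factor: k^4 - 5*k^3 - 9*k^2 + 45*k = (k - 5)*(k^3 - 9*k) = (k - 5)*(k - 3)*(k^2 + 3*k) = k*(k - 5)*(k - 3)*(k + 3)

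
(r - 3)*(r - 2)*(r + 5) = r^3 - 19*r + 30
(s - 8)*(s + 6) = s^2 - 2*s - 48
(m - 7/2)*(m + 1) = m^2 - 5*m/2 - 7/2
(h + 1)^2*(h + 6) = h^3 + 8*h^2 + 13*h + 6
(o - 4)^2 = o^2 - 8*o + 16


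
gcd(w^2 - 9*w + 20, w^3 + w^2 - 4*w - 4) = 1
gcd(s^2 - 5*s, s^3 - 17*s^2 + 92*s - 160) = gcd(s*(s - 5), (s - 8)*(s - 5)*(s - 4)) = s - 5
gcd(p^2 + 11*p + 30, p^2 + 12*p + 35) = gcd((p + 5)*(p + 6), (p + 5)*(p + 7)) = p + 5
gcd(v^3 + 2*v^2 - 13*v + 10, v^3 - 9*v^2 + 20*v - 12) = v^2 - 3*v + 2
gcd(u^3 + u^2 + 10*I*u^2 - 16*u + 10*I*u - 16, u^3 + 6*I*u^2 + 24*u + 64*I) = u^2 + 10*I*u - 16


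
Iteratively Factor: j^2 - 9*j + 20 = (j - 4)*(j - 5)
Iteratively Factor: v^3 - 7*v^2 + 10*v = (v - 2)*(v^2 - 5*v) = v*(v - 2)*(v - 5)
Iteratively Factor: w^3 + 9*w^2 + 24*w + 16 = (w + 4)*(w^2 + 5*w + 4) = (w + 4)^2*(w + 1)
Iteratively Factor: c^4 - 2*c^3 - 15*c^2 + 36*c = (c - 3)*(c^3 + c^2 - 12*c) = c*(c - 3)*(c^2 + c - 12) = c*(c - 3)*(c + 4)*(c - 3)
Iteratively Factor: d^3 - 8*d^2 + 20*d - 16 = (d - 4)*(d^2 - 4*d + 4) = (d - 4)*(d - 2)*(d - 2)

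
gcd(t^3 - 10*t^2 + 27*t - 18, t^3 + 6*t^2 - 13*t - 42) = t - 3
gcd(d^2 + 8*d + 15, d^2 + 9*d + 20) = d + 5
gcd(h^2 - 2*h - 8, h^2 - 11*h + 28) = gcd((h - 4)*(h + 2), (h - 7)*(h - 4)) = h - 4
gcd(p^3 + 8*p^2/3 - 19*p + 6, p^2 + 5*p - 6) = p + 6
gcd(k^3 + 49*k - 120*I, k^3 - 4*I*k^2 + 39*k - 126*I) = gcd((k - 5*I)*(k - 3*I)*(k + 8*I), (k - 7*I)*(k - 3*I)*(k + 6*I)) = k - 3*I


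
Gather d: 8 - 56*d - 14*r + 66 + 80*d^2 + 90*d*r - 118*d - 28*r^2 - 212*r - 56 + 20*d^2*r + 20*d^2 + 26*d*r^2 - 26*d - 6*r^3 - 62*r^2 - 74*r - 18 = d^2*(20*r + 100) + d*(26*r^2 + 90*r - 200) - 6*r^3 - 90*r^2 - 300*r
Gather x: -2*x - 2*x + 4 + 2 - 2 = 4 - 4*x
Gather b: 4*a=4*a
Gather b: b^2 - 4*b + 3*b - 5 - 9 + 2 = b^2 - b - 12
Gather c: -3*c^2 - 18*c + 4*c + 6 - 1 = -3*c^2 - 14*c + 5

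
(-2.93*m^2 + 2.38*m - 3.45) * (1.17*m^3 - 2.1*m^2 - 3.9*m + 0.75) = -3.4281*m^5 + 8.9376*m^4 + 2.3925*m^3 - 4.2345*m^2 + 15.24*m - 2.5875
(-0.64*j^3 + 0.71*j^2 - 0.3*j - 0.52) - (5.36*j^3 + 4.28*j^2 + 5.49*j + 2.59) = -6.0*j^3 - 3.57*j^2 - 5.79*j - 3.11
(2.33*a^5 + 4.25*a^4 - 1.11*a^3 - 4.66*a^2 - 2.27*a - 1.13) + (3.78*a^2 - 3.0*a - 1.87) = 2.33*a^5 + 4.25*a^4 - 1.11*a^3 - 0.88*a^2 - 5.27*a - 3.0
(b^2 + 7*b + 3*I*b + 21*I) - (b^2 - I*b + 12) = 7*b + 4*I*b - 12 + 21*I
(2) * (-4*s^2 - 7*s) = -8*s^2 - 14*s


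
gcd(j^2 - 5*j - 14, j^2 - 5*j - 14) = j^2 - 5*j - 14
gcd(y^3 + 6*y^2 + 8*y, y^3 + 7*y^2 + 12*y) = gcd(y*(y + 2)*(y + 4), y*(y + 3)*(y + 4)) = y^2 + 4*y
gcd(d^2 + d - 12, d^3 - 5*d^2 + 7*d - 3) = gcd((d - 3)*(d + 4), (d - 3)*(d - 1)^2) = d - 3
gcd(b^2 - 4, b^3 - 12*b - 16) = b + 2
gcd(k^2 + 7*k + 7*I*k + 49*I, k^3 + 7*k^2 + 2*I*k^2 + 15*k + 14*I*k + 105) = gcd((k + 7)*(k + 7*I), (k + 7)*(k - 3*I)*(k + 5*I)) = k + 7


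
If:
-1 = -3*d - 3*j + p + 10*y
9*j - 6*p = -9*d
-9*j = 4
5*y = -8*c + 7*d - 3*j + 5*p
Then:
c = 275*y/24 + 127/72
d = 20*y/3 + 10/9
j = -4/9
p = 10*y + 1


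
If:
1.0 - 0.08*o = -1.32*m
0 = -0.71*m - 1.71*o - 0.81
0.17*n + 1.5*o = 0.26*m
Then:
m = -0.77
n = 0.20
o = -0.16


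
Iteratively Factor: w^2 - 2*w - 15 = (w + 3)*(w - 5)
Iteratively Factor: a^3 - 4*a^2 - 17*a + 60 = (a - 3)*(a^2 - a - 20) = (a - 5)*(a - 3)*(a + 4)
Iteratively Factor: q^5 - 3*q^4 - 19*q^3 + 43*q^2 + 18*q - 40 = (q - 2)*(q^4 - q^3 - 21*q^2 + q + 20) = (q - 2)*(q + 1)*(q^3 - 2*q^2 - 19*q + 20) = (q - 2)*(q - 1)*(q + 1)*(q^2 - q - 20) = (q - 5)*(q - 2)*(q - 1)*(q + 1)*(q + 4)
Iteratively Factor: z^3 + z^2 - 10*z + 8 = (z - 1)*(z^2 + 2*z - 8) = (z - 2)*(z - 1)*(z + 4)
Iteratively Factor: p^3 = (p)*(p^2) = p^2*(p)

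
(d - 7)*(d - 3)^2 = d^3 - 13*d^2 + 51*d - 63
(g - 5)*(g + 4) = g^2 - g - 20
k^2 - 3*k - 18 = (k - 6)*(k + 3)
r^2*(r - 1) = r^3 - r^2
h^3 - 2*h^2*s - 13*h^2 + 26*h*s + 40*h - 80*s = (h - 8)*(h - 5)*(h - 2*s)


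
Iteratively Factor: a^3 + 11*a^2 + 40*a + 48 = (a + 4)*(a^2 + 7*a + 12) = (a + 4)^2*(a + 3)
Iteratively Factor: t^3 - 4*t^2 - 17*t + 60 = (t + 4)*(t^2 - 8*t + 15) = (t - 5)*(t + 4)*(t - 3)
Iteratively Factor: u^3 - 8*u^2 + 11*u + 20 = (u + 1)*(u^2 - 9*u + 20) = (u - 5)*(u + 1)*(u - 4)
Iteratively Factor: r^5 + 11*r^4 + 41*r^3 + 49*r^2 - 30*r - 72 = (r + 4)*(r^4 + 7*r^3 + 13*r^2 - 3*r - 18) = (r - 1)*(r + 4)*(r^3 + 8*r^2 + 21*r + 18) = (r - 1)*(r + 3)*(r + 4)*(r^2 + 5*r + 6) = (r - 1)*(r + 2)*(r + 3)*(r + 4)*(r + 3)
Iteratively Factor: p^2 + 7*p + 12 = (p + 4)*(p + 3)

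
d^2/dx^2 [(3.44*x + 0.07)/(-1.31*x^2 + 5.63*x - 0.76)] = (-(2.62*x - 5.63)*(3.44*x + 0.07)*(5.24*x - 11.26) + (27.0384*x - 38.551)*(1.31*x^2 - 5.63*x + 0.76))/(1.31*x^2 - 5.63*x + 0.76)^3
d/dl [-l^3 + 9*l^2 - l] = -3*l^2 + 18*l - 1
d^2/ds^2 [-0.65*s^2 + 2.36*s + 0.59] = -1.30000000000000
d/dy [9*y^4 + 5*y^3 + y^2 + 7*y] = 36*y^3 + 15*y^2 + 2*y + 7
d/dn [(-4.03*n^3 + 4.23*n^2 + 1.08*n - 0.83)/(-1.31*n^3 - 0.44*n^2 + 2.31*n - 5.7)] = (7.3145*n^4 - 15.789*n^3 + 75.8976*n^2 - 48.9524*n - 4.2387)/(1.7161*n^6 + 1.1528*n^5 - 5.8586*n^4 + 12.9012*n^3 + 10.3521*n^2 - 26.334*n + 32.49)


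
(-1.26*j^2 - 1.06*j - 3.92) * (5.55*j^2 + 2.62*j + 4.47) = -6.993*j^4 - 9.1842*j^3 - 30.1654*j^2 - 15.0086*j - 17.5224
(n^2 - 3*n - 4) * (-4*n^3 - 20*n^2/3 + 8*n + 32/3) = -4*n^5 + 16*n^4/3 + 44*n^3 + 40*n^2/3 - 64*n - 128/3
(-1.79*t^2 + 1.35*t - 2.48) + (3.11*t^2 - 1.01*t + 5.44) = 1.32*t^2 + 0.34*t + 2.96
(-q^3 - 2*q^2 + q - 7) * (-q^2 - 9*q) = q^5 + 11*q^4 + 17*q^3 - 2*q^2 + 63*q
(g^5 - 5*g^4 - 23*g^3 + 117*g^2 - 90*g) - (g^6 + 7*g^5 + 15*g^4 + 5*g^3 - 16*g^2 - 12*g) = -g^6 - 6*g^5 - 20*g^4 - 28*g^3 + 133*g^2 - 78*g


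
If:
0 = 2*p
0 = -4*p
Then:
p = 0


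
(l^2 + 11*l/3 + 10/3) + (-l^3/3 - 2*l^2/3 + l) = -l^3/3 + l^2/3 + 14*l/3 + 10/3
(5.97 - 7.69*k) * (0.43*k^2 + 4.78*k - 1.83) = -3.3067*k^3 - 34.1911*k^2 + 42.6093*k - 10.9251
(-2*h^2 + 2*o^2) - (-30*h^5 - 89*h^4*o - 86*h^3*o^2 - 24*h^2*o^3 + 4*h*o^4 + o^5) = 30*h^5 + 89*h^4*o + 86*h^3*o^2 + 24*h^2*o^3 - 2*h^2 - 4*h*o^4 - o^5 + 2*o^2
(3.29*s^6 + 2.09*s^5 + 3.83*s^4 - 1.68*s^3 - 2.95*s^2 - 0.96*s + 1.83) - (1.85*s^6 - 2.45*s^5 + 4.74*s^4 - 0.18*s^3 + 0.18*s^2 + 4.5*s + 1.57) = 1.44*s^6 + 4.54*s^5 - 0.91*s^4 - 1.5*s^3 - 3.13*s^2 - 5.46*s + 0.26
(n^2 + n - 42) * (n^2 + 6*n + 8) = n^4 + 7*n^3 - 28*n^2 - 244*n - 336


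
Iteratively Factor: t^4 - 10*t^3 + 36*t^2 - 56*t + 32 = (t - 2)*(t^3 - 8*t^2 + 20*t - 16) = (t - 4)*(t - 2)*(t^2 - 4*t + 4) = (t - 4)*(t - 2)^2*(t - 2)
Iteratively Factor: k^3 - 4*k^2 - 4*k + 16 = (k - 2)*(k^2 - 2*k - 8) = (k - 2)*(k + 2)*(k - 4)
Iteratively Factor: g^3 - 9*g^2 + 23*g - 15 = (g - 1)*(g^2 - 8*g + 15) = (g - 3)*(g - 1)*(g - 5)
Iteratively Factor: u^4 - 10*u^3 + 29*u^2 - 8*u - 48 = (u - 4)*(u^3 - 6*u^2 + 5*u + 12) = (u - 4)*(u + 1)*(u^2 - 7*u + 12) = (u - 4)^2*(u + 1)*(u - 3)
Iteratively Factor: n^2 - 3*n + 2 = (n - 1)*(n - 2)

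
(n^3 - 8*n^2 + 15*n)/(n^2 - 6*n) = (n^2 - 8*n + 15)/(n - 6)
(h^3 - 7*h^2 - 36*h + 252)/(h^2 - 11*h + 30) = (h^2 - h - 42)/(h - 5)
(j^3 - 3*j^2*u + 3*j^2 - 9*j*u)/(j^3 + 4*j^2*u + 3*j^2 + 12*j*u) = (j - 3*u)/(j + 4*u)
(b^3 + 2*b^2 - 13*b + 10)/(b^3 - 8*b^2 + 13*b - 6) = (b^2 + 3*b - 10)/(b^2 - 7*b + 6)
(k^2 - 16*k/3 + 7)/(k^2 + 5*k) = (k^2 - 16*k/3 + 7)/(k*(k + 5))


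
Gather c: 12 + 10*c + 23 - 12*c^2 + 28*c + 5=-12*c^2 + 38*c + 40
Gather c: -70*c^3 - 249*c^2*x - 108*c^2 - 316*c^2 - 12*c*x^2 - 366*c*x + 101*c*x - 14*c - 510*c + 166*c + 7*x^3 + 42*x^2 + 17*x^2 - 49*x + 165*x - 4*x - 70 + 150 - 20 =-70*c^3 + c^2*(-249*x - 424) + c*(-12*x^2 - 265*x - 358) + 7*x^3 + 59*x^2 + 112*x + 60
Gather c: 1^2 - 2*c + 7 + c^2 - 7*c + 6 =c^2 - 9*c + 14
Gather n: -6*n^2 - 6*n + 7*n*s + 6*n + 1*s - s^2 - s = -6*n^2 + 7*n*s - s^2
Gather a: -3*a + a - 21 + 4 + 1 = -2*a - 16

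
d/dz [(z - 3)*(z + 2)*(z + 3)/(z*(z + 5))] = (z^4 + 10*z^3 + 19*z^2 + 36*z + 90)/(z^2*(z^2 + 10*z + 25))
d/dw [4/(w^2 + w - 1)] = 4*(-2*w - 1)/(w^2 + w - 1)^2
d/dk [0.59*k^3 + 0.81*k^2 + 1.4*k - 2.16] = 1.77*k^2 + 1.62*k + 1.4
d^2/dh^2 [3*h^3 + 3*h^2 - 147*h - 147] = 18*h + 6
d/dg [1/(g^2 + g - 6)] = (-2*g - 1)/(g^2 + g - 6)^2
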